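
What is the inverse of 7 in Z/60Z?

60 = 8×7 + 4
7 = 1×4 + 3
4 = 1×3 + 1
3 = 3×1 + 0
gcd(7, 60) = 1, so the inverse exists.
Back-substitute for 1:
1 = 1×4 − 1×3
  = −1×7 + 2×4
  = 2×60 − 17×7
So 7⁻¹ ≡ −17 ≡ 43 (mod 60).

43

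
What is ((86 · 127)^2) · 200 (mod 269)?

72

86 · 127 = 10922 ≡ 162 (mod 269)
(162)^2 ≡ 151 (mod 269)
151 · 200 = 30200 ≡ 72 (mod 269)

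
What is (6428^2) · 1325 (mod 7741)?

5940

(6428)^2 ≡ 5467 (mod 7741)
5467 · 1325 = 7243775 ≡ 5940 (mod 7741)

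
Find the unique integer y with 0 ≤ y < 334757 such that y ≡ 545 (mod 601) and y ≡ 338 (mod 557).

294434

601⁻¹ mod 557: 601·38 ≡ 1 (mod 557), so 601⁻¹ ≡ 38.
y = 545 + 601·((338 − 545)·38 mod 557) = 545 + 601·489 = 294434.
Check: 294434 mod 601 = 545, 294434 mod 557 = 338. ✓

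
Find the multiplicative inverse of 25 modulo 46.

35

46 = 1×25 + 21
25 = 1×21 + 4
21 = 5×4 + 1
4 = 4×1 + 0
gcd(25, 46) = 1, so the inverse exists.
Back-substitute for 1:
1 = 1×21 − 5×4
  = −5×25 + 6×21
  = 6×46 − 11×25
So 25⁻¹ ≡ −11 ≡ 35 (mod 46).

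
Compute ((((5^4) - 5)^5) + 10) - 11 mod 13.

(5)^4 ≡ 1 (mod 13)
1 - 5 = -4 ≡ 9 (mod 13)
(9)^5 ≡ 3 (mod 13)
3 + 10 = 13 ≡ 0 (mod 13)
0 - 11 = -11 ≡ 2 (mod 13)

2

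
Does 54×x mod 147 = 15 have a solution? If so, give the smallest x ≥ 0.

gcd(54, 147) = 3, and 3 | 15, so solutions exist.
Divide through by 3: 18×x = 5 (mod 49).
18⁻¹ ≡ 30 (mod 49).
x ≡ 30×5 ≡ 3 (mod 49).
The smallest non-negative solution is x = 3.

3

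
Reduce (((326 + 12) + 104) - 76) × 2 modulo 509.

326 + 12 = 338
338 + 104 = 442
442 - 76 = 366
366 × 2 = 732 ≡ 223 (mod 509)

223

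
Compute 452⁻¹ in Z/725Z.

563

725 = 1·452 + 273
452 = 1·273 + 179
273 = 1·179 + 94
179 = 1·94 + 85
94 = 1·85 + 9
85 = 9·9 + 4
9 = 2·4 + 1
4 = 4·1 + 0
gcd(452, 725) = 1, so the inverse exists.
Back-substitute for 1:
1 = 1·9 − 2·4
  = −2·85 + 19·9
  = 19·94 − 21·85
  = −21·179 + 40·94
  = 40·273 − 61·179
  = −61·452 + 101·273
  = 101·725 − 162·452
So 452⁻¹ ≡ −162 ≡ 563 (mod 725).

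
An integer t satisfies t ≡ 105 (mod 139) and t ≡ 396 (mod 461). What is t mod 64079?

39581

139⁻¹ mod 461: 139×199 ≡ 1 (mod 461), so 139⁻¹ ≡ 199.
t = 105 + 139×((396 − 105)×199 mod 461) = 105 + 139×284 = 39581.
Check: 39581 mod 139 = 105, 39581 mod 461 = 396. ✓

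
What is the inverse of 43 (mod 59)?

11

Apply the Euclidean algorithm and back-substitute:
59 = 1·43 + 16
43 = 2·16 + 11
16 = 1·11 + 5
11 = 2·5 + 1
5 = 5·1 + 0
gcd(43, 59) = 1, so the inverse exists.
Back-substitute for 1:
1 = 1·11 − 2·5
  = −2·16 + 3·11
  = 3·43 − 8·16
  = −8·59 + 11·43
So 43⁻¹ ≡ 11 (mod 59).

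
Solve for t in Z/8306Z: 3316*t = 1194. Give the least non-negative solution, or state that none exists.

73

gcd(3316, 8306) = 2, and 2 | 1194, so solutions exist.
Divide through by 2: 1658*t ≡ 597 mod 4153.
1658⁻¹ ≡ 3374 (mod 4153).
t ≡ 3374*597 ≡ 73 (mod 4153).
The smallest non-negative solution is t = 73.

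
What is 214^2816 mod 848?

214^1 ≡ 214 (mod 848)
214^2 ≡ 214^2 = 45796 ≡ 4 (mod 848)
214^4 ≡ 4^2 = 16 (mod 848)
214^8 ≡ 16^2 = 256 (mod 848)
214^16 ≡ 256^2 = 65536 ≡ 240 (mod 848)
214^32 ≡ 240^2 = 57600 ≡ 784 (mod 848)
214^64 ≡ 784^2 = 614656 ≡ 704 (mod 848)
214^128 ≡ 704^2 = 495616 ≡ 384 (mod 848)
214^256 ≡ 384^2 = 147456 ≡ 752 (mod 848)
214^512 ≡ 752^2 = 565504 ≡ 736 (mod 848)
214^1024 ≡ 736^2 = 541696 ≡ 672 (mod 848)
214^2048 ≡ 672^2 = 451584 ≡ 448 (mod 848)
214^2816 = 214^2048 × 214^512 × 214^256 ≡ 448 × 736 × 752 (mod 848).
Accumulate the product:
448 × 736 = 329728 ≡ 704
704 × 752 = 529408 ≡ 256

256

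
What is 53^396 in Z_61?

34

By square-and-multiply:
396 in binary is 110001100, i.e. 396 = 256 + 128 + 8 + 4.
53^1 ≡ 53 (mod 61)
53^2 ≡ 53^2 = 2809 ≡ 3 (mod 61)
53^4 ≡ 3^2 = 9 (mod 61)
53^8 ≡ 9^2 = 81 ≡ 20 (mod 61)
53^16 ≡ 20^2 = 400 ≡ 34 (mod 61)
53^32 ≡ 34^2 = 1156 ≡ 58 (mod 61)
53^64 ≡ 58^2 = 3364 ≡ 9 (mod 61)
53^128 ≡ 9^2 = 81 ≡ 20 (mod 61)
53^256 ≡ 20^2 = 400 ≡ 34 (mod 61)
53^396 = 53^256 · 53^128 · 53^8 · 53^4 ≡ 34 · 20 · 20 · 9 (mod 61).
Accumulate the product:
34 · 20 = 680 ≡ 9
9 · 20 = 180 ≡ 58
58 · 9 = 522 ≡ 34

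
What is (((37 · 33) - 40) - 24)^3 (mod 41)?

32

37 · 33 = 1221 ≡ 32 (mod 41)
32 - 40 = -8 ≡ 33 (mod 41)
33 - 24 = 9
(9)^3 ≡ 32 (mod 41)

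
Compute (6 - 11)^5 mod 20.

6 - 11 = -5 ≡ 15 (mod 20)
(15)^5 ≡ 15 (mod 20)

15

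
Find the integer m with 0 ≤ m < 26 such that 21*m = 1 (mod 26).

5

26 = 1·21 + 5
21 = 4·5 + 1
5 = 5·1 + 0
gcd(21, 26) = 1, so the inverse exists.
Back-substitute for 1:
1 = 1·21 − 4·5
  = −4·26 + 5·21
So 21⁻¹ ≡ 5 (mod 26).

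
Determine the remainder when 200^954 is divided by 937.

By square-and-multiply:
954 in binary is 1110111010, i.e. 954 = 512 + 256 + 128 + 32 + 16 + 8 + 2.
200^1 ≡ 200 (mod 937)
200^2 ≡ 200^2 = 40000 ≡ 646 (mod 937)
200^4 ≡ 646^2 = 417316 ≡ 351 (mod 937)
200^8 ≡ 351^2 = 123201 ≡ 454 (mod 937)
200^16 ≡ 454^2 = 206116 ≡ 913 (mod 937)
200^32 ≡ 913^2 = 833569 ≡ 576 (mod 937)
200^64 ≡ 576^2 = 331776 ≡ 78 (mod 937)
200^128 ≡ 78^2 = 6084 ≡ 462 (mod 937)
200^256 ≡ 462^2 = 213444 ≡ 745 (mod 937)
200^512 ≡ 745^2 = 555025 ≡ 321 (mod 937)
200^954 = 200^512 * 200^256 * 200^128 * 200^32 * 200^16 * 200^8 * 200^2 ≡ 321 * 745 * 462 * 576 * 913 * 454 * 646 (mod 937).
Accumulate the product:
321 * 745 = 239145 ≡ 210
210 * 462 = 97020 ≡ 509
509 * 576 = 293184 ≡ 840
840 * 913 = 766920 ≡ 454
454 * 454 = 206116 ≡ 913
913 * 646 = 589798 ≡ 425

425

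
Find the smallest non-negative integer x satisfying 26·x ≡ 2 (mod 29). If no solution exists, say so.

gcd(26, 29) = 1, so a unique solution mod 29 exists.
26⁻¹ ≡ 19 (mod 29).
x ≡ 19·2 ≡ 9 (mod 29).

9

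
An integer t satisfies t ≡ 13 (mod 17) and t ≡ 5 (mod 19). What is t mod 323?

81

17⁻¹ mod 19: 17·9 ≡ 1 (mod 19), so 17⁻¹ ≡ 9.
t = 13 + 17·((5 − 13)·9 mod 19) = 13 + 17·4 = 81.
Check: 81 mod 17 = 13, 81 mod 19 = 5. ✓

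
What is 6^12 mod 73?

Compute successive squares:
6^1 ≡ 6 (mod 73)
6^2 ≡ 6^2 = 36 (mod 73)
6^4 ≡ 36^2 = 1296 ≡ 55 (mod 73)
6^8 ≡ 55^2 = 3025 ≡ 32 (mod 73)
6^12 = 6^8 × 6^4 ≡ 32 × 55 (mod 73).
32 × 55 = 1760 ≡ 8 (mod 73).

8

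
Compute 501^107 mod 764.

473

By square-and-multiply:
501^1 ≡ 501 (mod 764)
501^2 ≡ 501^2 = 251001 ≡ 409 (mod 764)
501^4 ≡ 409^2 = 167281 ≡ 729 (mod 764)
501^8 ≡ 729^2 = 531441 ≡ 461 (mod 764)
501^16 ≡ 461^2 = 212521 ≡ 129 (mod 764)
501^32 ≡ 129^2 = 16641 ≡ 597 (mod 764)
501^64 ≡ 597^2 = 356409 ≡ 385 (mod 764)
501^107 = 501^64 · 501^32 · 501^8 · 501^2 · 501^1 ≡ 385 · 597 · 461 · 409 · 501 (mod 764).
Accumulate the product:
385 · 597 = 229845 ≡ 645
645 · 461 = 297345 ≡ 149
149 · 409 = 60941 ≡ 585
585 · 501 = 293085 ≡ 473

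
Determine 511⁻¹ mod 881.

50

881 = 1×511 + 370
511 = 1×370 + 141
370 = 2×141 + 88
141 = 1×88 + 53
88 = 1×53 + 35
53 = 1×35 + 18
35 = 1×18 + 17
18 = 1×17 + 1
17 = 17×1 + 0
gcd(511, 881) = 1, so the inverse exists.
Bézout: 1 = −29×881 + 50×511.
So 511⁻¹ ≡ 50 (mod 881).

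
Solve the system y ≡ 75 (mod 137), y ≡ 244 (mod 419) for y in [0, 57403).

137⁻¹ mod 419: 137·52 ≡ 1 (mod 419), so 137⁻¹ ≡ 52.
y = 75 + 137·((244 − 75)·52 mod 419) = 75 + 137·408 = 55971.
Check: 55971 mod 137 = 75, 55971 mod 419 = 244. ✓

55971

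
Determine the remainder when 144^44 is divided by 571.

144^1 ≡ 144 (mod 571)
144^2 ≡ 144^2 = 20736 ≡ 180 (mod 571)
144^4 ≡ 180^2 = 32400 ≡ 424 (mod 571)
144^8 ≡ 424^2 = 179776 ≡ 482 (mod 571)
144^16 ≡ 482^2 = 232324 ≡ 498 (mod 571)
144^32 ≡ 498^2 = 248004 ≡ 190 (mod 571)
144^44 = 144^32 * 144^8 * 144^4 ≡ 190 * 482 * 424 (mod 571).
Accumulate the product:
190 * 482 = 91580 ≡ 220
220 * 424 = 93280 ≡ 207

207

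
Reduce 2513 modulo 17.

2513 = 147×17 + 14, so 2513 ≡ 14 (mod 17).

14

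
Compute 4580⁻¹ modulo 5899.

5899 = 1*4580 + 1319
4580 = 3*1319 + 623
1319 = 2*623 + 73
623 = 8*73 + 39
73 = 1*39 + 34
39 = 1*34 + 5
34 = 6*5 + 4
5 = 1*4 + 1
4 = 4*1 + 0
gcd(4580, 5899) = 1, so the inverse exists.
Bézout: 1 = −941*5899 + 1212*4580.
So 4580⁻¹ ≡ 1212 (mod 5899).

1212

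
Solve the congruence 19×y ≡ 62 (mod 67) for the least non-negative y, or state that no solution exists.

35

gcd(19, 67) = 1, so a unique solution mod 67 exists.
19⁻¹ ≡ 60 (mod 67).
y ≡ 60×62 ≡ 35 (mod 67).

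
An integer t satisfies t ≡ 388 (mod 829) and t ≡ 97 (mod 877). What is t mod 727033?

505249

829⁻¹ mod 877: 829·676 ≡ 1 (mod 877), so 829⁻¹ ≡ 676.
t = 388 + 829·((97 − 388)·676 mod 877) = 388 + 829·609 = 505249.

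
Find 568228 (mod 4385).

2563

568228 = 129*4385 + 2563, so 568228 ≡ 2563 (mod 4385).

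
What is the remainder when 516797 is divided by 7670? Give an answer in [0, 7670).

516797 = 67*7670 + 2907, so 516797 ≡ 2907 (mod 7670).

2907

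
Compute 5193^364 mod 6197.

4489

5193^1 ≡ 5193 (mod 6197)
5193^2 ≡ 5193^2 = 26967249 ≡ 4102 (mod 6197)
5193^4 ≡ 4102^2 = 16826404 ≡ 1549 (mod 6197)
5193^8 ≡ 1549^2 = 2399401 ≡ 1162 (mod 6197)
5193^16 ≡ 1162^2 = 1350244 ≡ 5495 (mod 6197)
5193^32 ≡ 5495^2 = 30195025 ≡ 3241 (mod 6197)
5193^64 ≡ 3241^2 = 10504081 ≡ 166 (mod 6197)
5193^128 ≡ 166^2 = 27556 ≡ 2768 (mod 6197)
5193^256 ≡ 2768^2 = 7661824 ≡ 2332 (mod 6197)
5193^364 = 5193^256 · 5193^64 · 5193^32 · 5193^8 · 5193^4 ≡ 2332 · 166 · 3241 · 1162 · 1549 (mod 6197).
Accumulate the product:
2332 · 166 = 387112 ≡ 2898
2898 · 3241 = 9392418 ≡ 3963
3963 · 1162 = 4605006 ≡ 635
635 · 1549 = 983615 ≡ 4489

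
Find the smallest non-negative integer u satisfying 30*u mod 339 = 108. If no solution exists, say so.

94

gcd(30, 339) = 3, and 3 | 108, so solutions exist.
Divide through by 3: 10*u ≡ 36 (mod 113).
10⁻¹ ≡ 34 (mod 113).
u ≡ 34*36 ≡ 94 (mod 113).
The smallest non-negative solution is u = 94.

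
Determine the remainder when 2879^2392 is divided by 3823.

Compute successive squares:
2392 in binary is 100101011000, i.e. 2392 = 2048 + 256 + 64 + 16 + 8.
2879^1 ≡ 2879 (mod 3823)
2879^2 ≡ 2879^2 = 8288641 ≡ 377 (mod 3823)
2879^4 ≡ 377^2 = 142129 ≡ 678 (mod 3823)
2879^8 ≡ 678^2 = 459684 ≡ 924 (mod 3823)
2879^16 ≡ 924^2 = 853776 ≡ 1247 (mod 3823)
2879^32 ≡ 1247^2 = 1555009 ≡ 2871 (mod 3823)
2879^64 ≡ 2871^2 = 8242641 ≡ 253 (mod 3823)
2879^128 ≡ 253^2 = 64009 ≡ 2841 (mod 3823)
2879^256 ≡ 2841^2 = 8071281 ≡ 928 (mod 3823)
2879^512 ≡ 928^2 = 861184 ≡ 1009 (mod 3823)
2879^1024 ≡ 1009^2 = 1018081 ≡ 1163 (mod 3823)
2879^2048 ≡ 1163^2 = 1352569 ≡ 3050 (mod 3823)
2879^2392 = 2879^2048 × 2879^256 × 2879^64 × 2879^16 × 2879^8 ≡ 3050 × 928 × 253 × 1247 × 924 (mod 3823).
Accumulate the product:
3050 × 928 = 2830400 ≡ 1380
1380 × 253 = 349140 ≡ 1247
1247 × 1247 = 1555009 ≡ 2871
2871 × 924 = 2652804 ≡ 3465

3465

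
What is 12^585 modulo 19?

18

By square-and-multiply:
12^1 ≡ 12 (mod 19)
12^2 ≡ 12^2 = 144 ≡ 11 (mod 19)
12^4 ≡ 11^2 = 121 ≡ 7 (mod 19)
12^8 ≡ 7^2 = 49 ≡ 11 (mod 19)
12^16 ≡ 11^2 = 121 ≡ 7 (mod 19)
12^32 ≡ 7^2 = 49 ≡ 11 (mod 19)
12^64 ≡ 11^2 = 121 ≡ 7 (mod 19)
12^128 ≡ 7^2 = 49 ≡ 11 (mod 19)
12^256 ≡ 11^2 = 121 ≡ 7 (mod 19)
12^512 ≡ 7^2 = 49 ≡ 11 (mod 19)
12^585 = 12^512 * 12^64 * 12^8 * 12^1 ≡ 11 * 7 * 11 * 12 (mod 19).
Accumulate the product:
11 * 7 = 77 ≡ 1
1 * 11 = 11
11 * 12 = 132 ≡ 18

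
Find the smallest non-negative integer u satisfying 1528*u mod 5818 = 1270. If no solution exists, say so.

888

gcd(1528, 5818) = 2, and 2 | 1270, so solutions exist.
Divide through by 2: 764*u ≡ 635 mod 2909.
764⁻¹ ≡ 1504 (mod 2909).
u ≡ 1504*635 ≡ 888 (mod 2909).
The smallest non-negative solution is u = 888.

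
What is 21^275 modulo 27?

By square-and-multiply:
275 in binary is 100010011, i.e. 275 = 256 + 16 + 2 + 1.
21^1 ≡ 21 (mod 27)
21^2 ≡ 21^2 = 441 ≡ 9 (mod 27)
21^4 ≡ 9^2 = 81 ≡ 0 (mod 27)
21^8 ≡ 0^2 = 0 (mod 27)
21^16 ≡ 0^2 = 0 (mod 27)
21^32 ≡ 0^2 = 0 (mod 27)
21^64 ≡ 0^2 = 0 (mod 27)
21^128 ≡ 0^2 = 0 (mod 27)
21^256 ≡ 0^2 = 0 (mod 27)
21^275 = 21^256 × 21^16 × 21^2 × 21^1 ≡ 0 × 0 × 9 × 21 (mod 27).
Accumulate the product:
0 × 0 = 0
0 × 9 = 0
0 × 21 = 0

0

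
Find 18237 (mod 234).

219

18237 = 77·234 + 219, so 18237 ≡ 219 (mod 234).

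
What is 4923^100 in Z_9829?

100 in binary is 1100100, i.e. 100 = 64 + 32 + 4.
4923^1 ≡ 4923 (mod 9829)
4923^2 ≡ 4923^2 = 24235929 ≡ 7444 (mod 9829)
4923^4 ≡ 7444^2 = 55413136 ≡ 7063 (mod 9829)
4923^8 ≡ 7063^2 = 49885969 ≡ 3794 (mod 9829)
4923^16 ≡ 3794^2 = 14394436 ≡ 4780 (mod 9829)
4923^32 ≡ 4780^2 = 22848400 ≡ 5804 (mod 9829)
4923^64 ≡ 5804^2 = 33686416 ≡ 2433 (mod 9829)
4923^100 = 4923^64 × 4923^32 × 4923^4 ≡ 2433 × 5804 × 7063 (mod 9829).
Accumulate the product:
2433 × 5804 = 14121132 ≡ 6688
6688 × 7063 = 47237344 ≡ 8999

8999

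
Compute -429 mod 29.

6

-429 = -15·29 + 6, so -429 ≡ 6 (mod 29).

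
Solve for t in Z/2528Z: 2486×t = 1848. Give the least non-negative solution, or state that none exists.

1220

gcd(2486, 2528) = 2, and 2 | 1848, so solutions exist.
Divide through by 2: 1243×t = 924 (mod 1264).
1243⁻¹ ≡ 963 (mod 1264).
t ≡ 963×924 ≡ 1220 (mod 1264).
The smallest non-negative solution is t = 1220.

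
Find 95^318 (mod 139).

57

318 in binary is 100111110, i.e. 318 = 256 + 32 + 16 + 8 + 4 + 2.
95^1 ≡ 95 (mod 139)
95^2 ≡ 95^2 = 9025 ≡ 129 (mod 139)
95^4 ≡ 129^2 = 16641 ≡ 100 (mod 139)
95^8 ≡ 100^2 = 10000 ≡ 131 (mod 139)
95^16 ≡ 131^2 = 17161 ≡ 64 (mod 139)
95^32 ≡ 64^2 = 4096 ≡ 65 (mod 139)
95^64 ≡ 65^2 = 4225 ≡ 55 (mod 139)
95^128 ≡ 55^2 = 3025 ≡ 106 (mod 139)
95^256 ≡ 106^2 = 11236 ≡ 116 (mod 139)
95^318 = 95^256 × 95^32 × 95^16 × 95^8 × 95^4 × 95^2 ≡ 116 × 65 × 64 × 131 × 100 × 129 (mod 139).
Accumulate the product:
116 × 65 = 7540 ≡ 34
34 × 64 = 2176 ≡ 91
91 × 131 = 11921 ≡ 106
106 × 100 = 10600 ≡ 36
36 × 129 = 4644 ≡ 57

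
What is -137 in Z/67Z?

64

-137 = -3×67 + 64, so -137 ≡ 64 (mod 67).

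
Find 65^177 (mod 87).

177 in binary is 10110001, i.e. 177 = 128 + 32 + 16 + 1.
65^1 ≡ 65 (mod 87)
65^2 ≡ 65^2 = 4225 ≡ 49 (mod 87)
65^4 ≡ 49^2 = 2401 ≡ 52 (mod 87)
65^8 ≡ 52^2 = 2704 ≡ 7 (mod 87)
65^16 ≡ 7^2 = 49 (mod 87)
65^32 ≡ 49^2 = 2401 ≡ 52 (mod 87)
65^64 ≡ 52^2 = 2704 ≡ 7 (mod 87)
65^128 ≡ 7^2 = 49 (mod 87)
65^177 = 65^128 * 65^32 * 65^16 * 65^1 ≡ 49 * 52 * 49 * 65 (mod 87).
Accumulate the product:
49 * 52 = 2548 ≡ 25
25 * 49 = 1225 ≡ 7
7 * 65 = 455 ≡ 20

20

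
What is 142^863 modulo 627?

340

By square-and-multiply:
863 in binary is 1101011111, i.e. 863 = 512 + 256 + 64 + 16 + 8 + 4 + 2 + 1.
142^1 ≡ 142 (mod 627)
142^2 ≡ 142^2 = 20164 ≡ 100 (mod 627)
142^4 ≡ 100^2 = 10000 ≡ 595 (mod 627)
142^8 ≡ 595^2 = 354025 ≡ 397 (mod 627)
142^16 ≡ 397^2 = 157609 ≡ 232 (mod 627)
142^32 ≡ 232^2 = 53824 ≡ 529 (mod 627)
142^64 ≡ 529^2 = 279841 ≡ 199 (mod 627)
142^128 ≡ 199^2 = 39601 ≡ 100 (mod 627)
142^256 ≡ 100^2 = 10000 ≡ 595 (mod 627)
142^512 ≡ 595^2 = 354025 ≡ 397 (mod 627)
142^863 = 142^512 × 142^256 × 142^64 × 142^16 × 142^8 × 142^4 × 142^2 × 142^1 ≡ 397 × 595 × 199 × 232 × 397 × 595 × 100 × 142 (mod 627).
Accumulate the product:
397 × 595 = 236215 ≡ 463
463 × 199 = 92137 ≡ 595
595 × 232 = 138040 ≡ 100
100 × 397 = 39700 ≡ 199
199 × 595 = 118405 ≡ 529
529 × 100 = 52900 ≡ 232
232 × 142 = 32944 ≡ 340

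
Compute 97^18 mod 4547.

18 in binary is 10010, i.e. 18 = 16 + 2.
97^1 ≡ 97 (mod 4547)
97^2 ≡ 97^2 = 9409 ≡ 315 (mod 4547)
97^4 ≡ 315^2 = 99225 ≡ 3738 (mod 4547)
97^8 ≡ 3738^2 = 13972644 ≡ 4260 (mod 4547)
97^16 ≡ 4260^2 = 18147600 ≡ 523 (mod 4547)
97^18 = 97^16 * 97^2 ≡ 523 * 315 (mod 4547).
523 * 315 = 164745 ≡ 1053 (mod 4547).

1053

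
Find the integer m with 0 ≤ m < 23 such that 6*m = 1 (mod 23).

23 = 3*6 + 5
6 = 1*5 + 1
5 = 5*1 + 0
gcd(6, 23) = 1, so the inverse exists.
Bézout: 1 = −1*23 + 4*6.
So 6⁻¹ ≡ 4 (mod 23).

4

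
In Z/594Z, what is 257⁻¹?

594 = 2*257 + 80
257 = 3*80 + 17
80 = 4*17 + 12
17 = 1*12 + 5
12 = 2*5 + 2
5 = 2*2 + 1
2 = 2*1 + 0
gcd(257, 594) = 1, so the inverse exists.
Back-substitute for 1:
1 = 1*5 − 2*2
  = −2*12 + 5*5
  = 5*17 − 7*12
  = −7*80 + 33*17
  = 33*257 − 106*80
  = −106*594 + 245*257
So 257⁻¹ ≡ 245 (mod 594).

245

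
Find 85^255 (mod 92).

49

Compute successive squares:
255 in binary is 11111111, i.e. 255 = 128 + 64 + 32 + 16 + 8 + 4 + 2 + 1.
85^1 ≡ 85 (mod 92)
85^2 ≡ 85^2 = 7225 ≡ 49 (mod 92)
85^4 ≡ 49^2 = 2401 ≡ 9 (mod 92)
85^8 ≡ 9^2 = 81 (mod 92)
85^16 ≡ 81^2 = 6561 ≡ 29 (mod 92)
85^32 ≡ 29^2 = 841 ≡ 13 (mod 92)
85^64 ≡ 13^2 = 169 ≡ 77 (mod 92)
85^128 ≡ 77^2 = 5929 ≡ 41 (mod 92)
85^255 = 85^128 · 85^64 · 85^32 · 85^16 · 85^8 · 85^4 · 85^2 · 85^1 ≡ 41 · 77 · 13 · 29 · 81 · 9 · 49 · 85 (mod 92).
Accumulate the product:
41 · 77 = 3157 ≡ 29
29 · 13 = 377 ≡ 9
9 · 29 = 261 ≡ 77
77 · 81 = 6237 ≡ 73
73 · 9 = 657 ≡ 13
13 · 49 = 637 ≡ 85
85 · 85 = 7225 ≡ 49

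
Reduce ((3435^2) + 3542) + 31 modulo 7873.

(3435)^2 ≡ 5471 (mod 7873)
5471 + 3542 = 9013 ≡ 1140 (mod 7873)
1140 + 31 = 1171

1171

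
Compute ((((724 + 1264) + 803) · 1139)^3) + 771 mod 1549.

200

724 + 1264 = 1988 ≡ 439 (mod 1549)
439 + 803 = 1242
1242 · 1139 = 1414638 ≡ 401 (mod 1549)
(401)^3 ≡ 978 (mod 1549)
978 + 771 = 1749 ≡ 200 (mod 1549)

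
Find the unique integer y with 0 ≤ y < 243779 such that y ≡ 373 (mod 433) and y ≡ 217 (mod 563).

433⁻¹ mod 563: 433·550 ≡ 1 (mod 563), so 433⁻¹ ≡ 550.
y = 373 + 433·((217 − 373)·550 mod 563) = 373 + 433·339 = 147160.

147160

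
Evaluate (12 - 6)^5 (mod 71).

12 - 6 = 6
(6)^5 ≡ 37 (mod 71)

37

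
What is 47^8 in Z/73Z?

16

By square-and-multiply:
47^1 ≡ 47 (mod 73)
47^2 ≡ 47^2 = 2209 ≡ 19 (mod 73)
47^4 ≡ 19^2 = 361 ≡ 69 (mod 73)
47^8 ≡ 69^2 = 4761 ≡ 16 (mod 73)
So 47^8 ≡ 16 (mod 73).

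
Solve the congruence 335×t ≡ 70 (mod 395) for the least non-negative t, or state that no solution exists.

12

gcd(335, 395) = 5, and 5 | 70, so solutions exist.
Divide through by 5: 67×t = 14 (mod 79).
67⁻¹ ≡ 46 (mod 79).
t ≡ 46×14 ≡ 12 (mod 79).
The smallest non-negative solution is t = 12.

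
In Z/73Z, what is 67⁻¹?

73 = 1*67 + 6
67 = 11*6 + 1
6 = 6*1 + 0
gcd(67, 73) = 1, so the inverse exists.
Bézout: 1 = −11*73 + 12*67.
So 67⁻¹ ≡ 12 (mod 73).

12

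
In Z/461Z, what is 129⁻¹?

461 = 3*129 + 74
129 = 1*74 + 55
74 = 1*55 + 19
55 = 2*19 + 17
19 = 1*17 + 2
17 = 8*2 + 1
2 = 2*1 + 0
gcd(129, 461) = 1, so the inverse exists.
Bézout: 1 = −61*461 + 218*129.
So 129⁻¹ ≡ 218 (mod 461).

218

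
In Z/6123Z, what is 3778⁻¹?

6123 = 1×3778 + 2345
3778 = 1×2345 + 1433
2345 = 1×1433 + 912
1433 = 1×912 + 521
912 = 1×521 + 391
521 = 1×391 + 130
391 = 3×130 + 1
130 = 130×1 + 0
gcd(3778, 6123) = 1, so the inverse exists.
Bézout: 1 = 29×6123 − 47×3778.
So 3778⁻¹ ≡ −47 ≡ 6076 (mod 6123).

6076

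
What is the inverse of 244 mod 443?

256

Run the extended Euclidean algorithm:
443 = 1×244 + 199
244 = 1×199 + 45
199 = 4×45 + 19
45 = 2×19 + 7
19 = 2×7 + 5
7 = 1×5 + 2
5 = 2×2 + 1
2 = 2×1 + 0
gcd(244, 443) = 1, so the inverse exists.
Bézout: 1 = 103×443 − 187×244.
So 244⁻¹ ≡ −187 ≡ 256 (mod 443).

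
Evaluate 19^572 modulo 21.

4

19^1 ≡ 19 (mod 21)
19^2 ≡ 19^2 = 361 ≡ 4 (mod 21)
19^4 ≡ 4^2 = 16 (mod 21)
19^8 ≡ 16^2 = 256 ≡ 4 (mod 21)
19^16 ≡ 4^2 = 16 (mod 21)
19^32 ≡ 16^2 = 256 ≡ 4 (mod 21)
19^64 ≡ 4^2 = 16 (mod 21)
19^128 ≡ 16^2 = 256 ≡ 4 (mod 21)
19^256 ≡ 4^2 = 16 (mod 21)
19^512 ≡ 16^2 = 256 ≡ 4 (mod 21)
19^572 = 19^512 × 19^32 × 19^16 × 19^8 × 19^4 ≡ 4 × 4 × 16 × 4 × 16 (mod 21).
Accumulate the product:
4 × 4 = 16
16 × 16 = 256 ≡ 4
4 × 4 = 16
16 × 16 = 256 ≡ 4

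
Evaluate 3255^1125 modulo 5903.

Using repeated squaring:
1125 in binary is 10001100101, i.e. 1125 = 1024 + 64 + 32 + 4 + 1.
3255^1 ≡ 3255 (mod 5903)
3255^2 ≡ 3255^2 = 10595025 ≡ 5043 (mod 5903)
3255^4 ≡ 5043^2 = 25431849 ≡ 1725 (mod 5903)
3255^8 ≡ 1725^2 = 2975625 ≡ 513 (mod 5903)
3255^16 ≡ 513^2 = 263169 ≡ 3437 (mod 5903)
3255^32 ≡ 3437^2 = 11812969 ≡ 1066 (mod 5903)
3255^64 ≡ 1066^2 = 1136356 ≡ 2980 (mod 5903)
3255^128 ≡ 2980^2 = 8880400 ≡ 2288 (mod 5903)
3255^256 ≡ 2288^2 = 5234944 ≡ 4886 (mod 5903)
3255^512 ≡ 4886^2 = 23872996 ≡ 1264 (mod 5903)
3255^1024 ≡ 1264^2 = 1597696 ≡ 3886 (mod 5903)
3255^1125 = 3255^1024 × 3255^64 × 3255^32 × 3255^4 × 3255^1 ≡ 3886 × 2980 × 1066 × 1725 × 3255 (mod 5903).
Accumulate the product:
3886 × 2980 = 11580280 ≡ 4497
4497 × 1066 = 4793802 ≡ 566
566 × 1725 = 976350 ≡ 2355
2355 × 3255 = 7665525 ≡ 3431

3431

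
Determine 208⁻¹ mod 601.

575

By the extended Euclidean algorithm:
601 = 2×208 + 185
208 = 1×185 + 23
185 = 8×23 + 1
23 = 23×1 + 0
gcd(208, 601) = 1, so the inverse exists.
Back-substitute for 1:
1 = 1×185 − 8×23
  = −8×208 + 9×185
  = 9×601 − 26×208
So 208⁻¹ ≡ −26 ≡ 575 (mod 601).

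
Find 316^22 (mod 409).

Compute successive squares:
22 in binary is 10110, i.e. 22 = 16 + 4 + 2.
316^1 ≡ 316 (mod 409)
316^2 ≡ 316^2 = 99856 ≡ 60 (mod 409)
316^4 ≡ 60^2 = 3600 ≡ 328 (mod 409)
316^8 ≡ 328^2 = 107584 ≡ 17 (mod 409)
316^16 ≡ 17^2 = 289 (mod 409)
316^22 = 316^16 · 316^4 · 316^2 ≡ 289 · 328 · 60 (mod 409).
Accumulate the product:
289 · 328 = 94792 ≡ 313
313 · 60 = 18780 ≡ 375

375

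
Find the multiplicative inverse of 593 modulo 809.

809 = 1×593 + 216
593 = 2×216 + 161
216 = 1×161 + 55
161 = 2×55 + 51
55 = 1×51 + 4
51 = 12×4 + 3
4 = 1×3 + 1
3 = 3×1 + 0
gcd(593, 809) = 1, so the inverse exists.
Back-substitute for 1:
1 = 1×4 − 1×3
  = −1×51 + 13×4
  = 13×55 − 14×51
  = −14×161 + 41×55
  = 41×216 − 55×161
  = −55×593 + 151×216
  = 151×809 − 206×593
So 593⁻¹ ≡ −206 ≡ 603 (mod 809).

603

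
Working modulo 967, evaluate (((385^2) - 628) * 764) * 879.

(385)^2 ≡ 274 (mod 967)
274 - 628 = -354 ≡ 613 (mod 967)
613 * 764 = 468332 ≡ 304 (mod 967)
304 * 879 = 267216 ≡ 324 (mod 967)

324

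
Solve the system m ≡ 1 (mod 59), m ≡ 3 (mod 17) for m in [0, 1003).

768

59⁻¹ mod 17: 59*15 ≡ 1 (mod 17), so 59⁻¹ ≡ 15.
m = 1 + 59*((3 − 1)*15 mod 17) = 1 + 59*13 = 768.
Check: 768 mod 59 = 1, 768 mod 17 = 3. ✓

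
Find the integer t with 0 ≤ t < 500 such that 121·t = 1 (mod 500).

281

500 = 4·121 + 16
121 = 7·16 + 9
16 = 1·9 + 7
9 = 1·7 + 2
7 = 3·2 + 1
2 = 2·1 + 0
gcd(121, 500) = 1, so the inverse exists.
Back-substitute for 1:
1 = 1·7 − 3·2
  = −3·9 + 4·7
  = 4·16 − 7·9
  = −7·121 + 53·16
  = 53·500 − 219·121
So 121⁻¹ ≡ −219 ≡ 281 (mod 500).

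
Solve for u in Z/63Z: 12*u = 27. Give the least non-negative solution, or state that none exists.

18

gcd(12, 63) = 3, and 3 | 27, so solutions exist.
Divide through by 3: 4*u mod 21 = 9.
4⁻¹ ≡ 16 (mod 21).
u ≡ 16*9 ≡ 18 (mod 21).
The smallest non-negative solution is u = 18.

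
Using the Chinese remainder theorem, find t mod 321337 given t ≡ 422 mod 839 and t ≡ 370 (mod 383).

48245

839⁻¹ mod 383: 839·21 ≡ 1 (mod 383), so 839⁻¹ ≡ 21.
t = 422 + 839·((370 − 422)·21 mod 383) = 422 + 839·57 = 48245.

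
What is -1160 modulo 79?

25

-1160 = -15*79 + 25, so -1160 ≡ 25 (mod 79).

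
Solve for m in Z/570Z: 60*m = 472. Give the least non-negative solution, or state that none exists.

gcd(60, 570) = 30, and 30 does not divide 472.
So the congruence has no solution.

no solution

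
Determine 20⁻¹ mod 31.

14

By the extended Euclidean algorithm:
31 = 1*20 + 11
20 = 1*11 + 9
11 = 1*9 + 2
9 = 4*2 + 1
2 = 2*1 + 0
gcd(20, 31) = 1, so the inverse exists.
Bézout: 1 = −9*31 + 14*20.
So 20⁻¹ ≡ 14 (mod 31).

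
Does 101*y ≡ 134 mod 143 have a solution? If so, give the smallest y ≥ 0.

133

gcd(101, 143) = 1, so a unique solution mod 143 exists.
101⁻¹ ≡ 17 (mod 143).
y ≡ 17*134 ≡ 133 (mod 143).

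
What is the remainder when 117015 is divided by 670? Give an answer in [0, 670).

117015 = 174*670 + 435, so 117015 ≡ 435 (mod 670).

435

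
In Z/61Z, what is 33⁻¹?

Apply the Euclidean algorithm and back-substitute:
61 = 1×33 + 28
33 = 1×28 + 5
28 = 5×5 + 3
5 = 1×3 + 2
3 = 1×2 + 1
2 = 2×1 + 0
gcd(33, 61) = 1, so the inverse exists.
Back-substitute for 1:
1 = 1×3 − 1×2
  = −1×5 + 2×3
  = 2×28 − 11×5
  = −11×33 + 13×28
  = 13×61 − 24×33
So 33⁻¹ ≡ −24 ≡ 37 (mod 61).

37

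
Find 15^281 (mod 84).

15

Using repeated squaring:
281 in binary is 100011001, i.e. 281 = 256 + 16 + 8 + 1.
15^1 ≡ 15 (mod 84)
15^2 ≡ 15^2 = 225 ≡ 57 (mod 84)
15^4 ≡ 57^2 = 3249 ≡ 57 (mod 84)
15^8 ≡ 57^2 = 3249 ≡ 57 (mod 84)
15^16 ≡ 57^2 = 3249 ≡ 57 (mod 84)
15^32 ≡ 57^2 = 3249 ≡ 57 (mod 84)
15^64 ≡ 57^2 = 3249 ≡ 57 (mod 84)
15^128 ≡ 57^2 = 3249 ≡ 57 (mod 84)
15^256 ≡ 57^2 = 3249 ≡ 57 (mod 84)
15^281 = 15^256 · 15^16 · 15^8 · 15^1 ≡ 57 · 57 · 57 · 15 (mod 84).
Accumulate the product:
57 · 57 = 3249 ≡ 57
57 · 57 = 3249 ≡ 57
57 · 15 = 855 ≡ 15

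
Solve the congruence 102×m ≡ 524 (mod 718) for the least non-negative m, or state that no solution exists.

gcd(102, 718) = 2, and 2 | 524, so solutions exist.
Divide through by 2: 51×m ≡ 262 (mod 359).
51⁻¹ ≡ 176 (mod 359).
m ≡ 176×262 ≡ 160 (mod 359).
The smallest non-negative solution is m = 160.

160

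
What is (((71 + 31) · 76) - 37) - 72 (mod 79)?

59

71 + 31 = 102 ≡ 23 (mod 79)
23 · 76 = 1748 ≡ 10 (mod 79)
10 - 37 = -27 ≡ 52 (mod 79)
52 - 72 = -20 ≡ 59 (mod 79)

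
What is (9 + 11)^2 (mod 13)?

9 + 11 = 20 ≡ 7 (mod 13)
(7)^2 ≡ 10 (mod 13)

10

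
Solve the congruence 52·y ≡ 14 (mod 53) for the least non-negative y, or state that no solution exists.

39

gcd(52, 53) = 1, so a unique solution mod 53 exists.
52⁻¹ ≡ 52 (mod 53).
y ≡ 52·14 ≡ 39 (mod 53).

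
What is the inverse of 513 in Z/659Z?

167

659 = 1×513 + 146
513 = 3×146 + 75
146 = 1×75 + 71
75 = 1×71 + 4
71 = 17×4 + 3
4 = 1×3 + 1
3 = 3×1 + 0
gcd(513, 659) = 1, so the inverse exists.
Back-substitute for 1:
1 = 1×4 − 1×3
  = −1×71 + 18×4
  = 18×75 − 19×71
  = −19×146 + 37×75
  = 37×513 − 130×146
  = −130×659 + 167×513
So 513⁻¹ ≡ 167 (mod 659).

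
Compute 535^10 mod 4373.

By square-and-multiply:
10 in binary is 1010, i.e. 10 = 8 + 2.
535^1 ≡ 535 (mod 4373)
535^2 ≡ 535^2 = 286225 ≡ 1980 (mod 4373)
535^4 ≡ 1980^2 = 3920400 ≡ 2192 (mod 4373)
535^8 ≡ 2192^2 = 4804864 ≡ 3310 (mod 4373)
535^10 = 535^8 * 535^2 ≡ 3310 * 1980 (mod 4373).
3310 * 1980 = 6553800 ≡ 3046 (mod 4373).

3046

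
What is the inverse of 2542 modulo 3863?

3129

By the extended Euclidean algorithm:
3863 = 1*2542 + 1321
2542 = 1*1321 + 1221
1321 = 1*1221 + 100
1221 = 12*100 + 21
100 = 4*21 + 16
21 = 1*16 + 5
16 = 3*5 + 1
5 = 5*1 + 0
gcd(2542, 3863) = 1, so the inverse exists.
Back-substitute for 1:
1 = 1*16 − 3*5
  = −3*21 + 4*16
  = 4*100 − 19*21
  = −19*1221 + 232*100
  = 232*1321 − 251*1221
  = −251*2542 + 483*1321
  = 483*3863 − 734*2542
So 2542⁻¹ ≡ −734 ≡ 3129 (mod 3863).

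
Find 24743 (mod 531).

24743 = 46×531 + 317, so 24743 ≡ 317 (mod 531).

317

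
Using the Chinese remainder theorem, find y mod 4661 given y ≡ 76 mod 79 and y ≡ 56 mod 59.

79⁻¹ mod 59: 79*3 ≡ 1 (mod 59), so 79⁻¹ ≡ 3.
y = 76 + 79*((56 − 76)*3 mod 59) = 76 + 79*58 = 4658.

4658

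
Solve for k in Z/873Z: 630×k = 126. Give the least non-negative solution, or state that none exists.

gcd(630, 873) = 9, and 9 | 126, so solutions exist.
Divide through by 9: 70×k = 14 (mod 97).
70⁻¹ ≡ 79 (mod 97).
k ≡ 79×14 ≡ 39 (mod 97).
The smallest non-negative solution is k = 39.

39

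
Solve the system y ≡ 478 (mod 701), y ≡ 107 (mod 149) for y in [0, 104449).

46744

701⁻¹ mod 149: 701×44 ≡ 1 (mod 149), so 701⁻¹ ≡ 44.
y = 478 + 701×((107 − 478)×44 mod 149) = 478 + 701×66 = 46744.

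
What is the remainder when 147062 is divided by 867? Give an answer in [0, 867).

539

147062 = 169·867 + 539, so 147062 ≡ 539 (mod 867).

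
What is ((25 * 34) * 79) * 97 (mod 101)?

60

25 * 34 = 850 ≡ 42 (mod 101)
42 * 79 = 3318 ≡ 86 (mod 101)
86 * 97 = 8342 ≡ 60 (mod 101)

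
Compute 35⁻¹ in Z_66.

17

Run the extended Euclidean algorithm:
66 = 1·35 + 31
35 = 1·31 + 4
31 = 7·4 + 3
4 = 1·3 + 1
3 = 3·1 + 0
gcd(35, 66) = 1, so the inverse exists.
Back-substitute for 1:
1 = 1·4 − 1·3
  = −1·31 + 8·4
  = 8·35 − 9·31
  = −9·66 + 17·35
So 35⁻¹ ≡ 17 (mod 66).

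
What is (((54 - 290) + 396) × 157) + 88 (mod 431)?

210

54 - 290 = -236 ≡ 195 (mod 431)
195 + 396 = 591 ≡ 160 (mod 431)
160 × 157 = 25120 ≡ 122 (mod 431)
122 + 88 = 210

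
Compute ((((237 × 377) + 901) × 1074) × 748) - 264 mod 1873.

709

237 × 377 = 89349 ≡ 1318 (mod 1873)
1318 + 901 = 2219 ≡ 346 (mod 1873)
346 × 1074 = 371604 ≡ 750 (mod 1873)
750 × 748 = 561000 ≡ 973 (mod 1873)
973 - 264 = 709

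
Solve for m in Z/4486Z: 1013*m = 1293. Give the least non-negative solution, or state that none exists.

4195

gcd(1013, 4486) = 1, so a unique solution mod 4486 exists.
1013⁻¹ ≡ 31 (mod 4486).
m ≡ 31*1293 ≡ 4195 (mod 4486).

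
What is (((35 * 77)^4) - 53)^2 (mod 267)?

35 * 77 = 2695 ≡ 25 (mod 267)
(25)^4 ≡ 4 (mod 267)
4 - 53 = -49 ≡ 218 (mod 267)
(218)^2 ≡ 265 (mod 267)

265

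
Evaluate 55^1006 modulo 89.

Compute successive squares:
1006 in binary is 1111101110, i.e. 1006 = 512 + 256 + 128 + 64 + 32 + 8 + 4 + 2.
55^1 ≡ 55 (mod 89)
55^2 ≡ 55^2 = 3025 ≡ 88 (mod 89)
55^4 ≡ 88^2 = 7744 ≡ 1 (mod 89)
55^8 ≡ 1^2 = 1 (mod 89)
55^16 ≡ 1^2 = 1 (mod 89)
55^32 ≡ 1^2 = 1 (mod 89)
55^64 ≡ 1^2 = 1 (mod 89)
55^128 ≡ 1^2 = 1 (mod 89)
55^256 ≡ 1^2 = 1 (mod 89)
55^512 ≡ 1^2 = 1 (mod 89)
55^1006 = 55^512 * 55^256 * 55^128 * 55^64 * 55^32 * 55^8 * 55^4 * 55^2 ≡ 1 * 1 * 1 * 1 * 1 * 1 * 1 * 88 (mod 89).
Accumulate the product:
1 * 1 = 1
1 * 1 = 1
1 * 1 = 1
1 * 1 = 1
1 * 1 = 1
1 * 1 = 1
1 * 88 = 88

88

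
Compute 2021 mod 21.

5

2021 = 96·21 + 5, so 2021 ≡ 5 (mod 21).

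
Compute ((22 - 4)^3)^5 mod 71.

32

22 - 4 = 18
(18)^3 ≡ 10 (mod 71)
(10)^5 ≡ 32 (mod 71)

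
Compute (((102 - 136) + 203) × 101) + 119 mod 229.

102 - 136 = -34 ≡ 195 (mod 229)
195 + 203 = 398 ≡ 169 (mod 229)
169 × 101 = 17069 ≡ 123 (mod 229)
123 + 119 = 242 ≡ 13 (mod 229)

13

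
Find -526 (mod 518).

-526 = -2*518 + 510, so -526 ≡ 510 (mod 518).

510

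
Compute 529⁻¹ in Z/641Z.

372

641 = 1·529 + 112
529 = 4·112 + 81
112 = 1·81 + 31
81 = 2·31 + 19
31 = 1·19 + 12
19 = 1·12 + 7
12 = 1·7 + 5
7 = 1·5 + 2
5 = 2·2 + 1
2 = 2·1 + 0
gcd(529, 641) = 1, so the inverse exists.
Bézout: 1 = 222·641 − 269·529.
So 529⁻¹ ≡ −269 ≡ 372 (mod 641).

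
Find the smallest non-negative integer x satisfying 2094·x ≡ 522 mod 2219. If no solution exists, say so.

1558

gcd(2094, 2219) = 1, so a unique solution mod 2219 exists.
2094⁻¹ ≡ 71 (mod 2219).
x ≡ 71·522 ≡ 1558 (mod 2219).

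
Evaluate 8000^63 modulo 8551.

8000^1 ≡ 8000 (mod 8551)
8000^2 ≡ 8000^2 = 64000000 ≡ 4316 (mod 8551)
8000^4 ≡ 4316^2 = 18627856 ≡ 3778 (mod 8551)
8000^8 ≡ 3778^2 = 14273284 ≡ 1665 (mod 8551)
8000^16 ≡ 1665^2 = 2772225 ≡ 1701 (mod 8551)
8000^32 ≡ 1701^2 = 2893401 ≡ 3163 (mod 8551)
8000^63 = 8000^32 * 8000^16 * 8000^8 * 8000^4 * 8000^2 * 8000^1 ≡ 3163 * 1701 * 1665 * 3778 * 4316 * 8000 (mod 8551).
Accumulate the product:
3163 * 1701 = 5380263 ≡ 1684
1684 * 1665 = 2803860 ≡ 7683
7683 * 3778 = 29026374 ≡ 4280
4280 * 4316 = 18472480 ≡ 2320
2320 * 8000 = 18560000 ≡ 4330

4330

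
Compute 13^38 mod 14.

1

Compute successive squares:
38 in binary is 100110, i.e. 38 = 32 + 4 + 2.
13^1 ≡ 13 (mod 14)
13^2 ≡ 13^2 = 169 ≡ 1 (mod 14)
13^4 ≡ 1^2 = 1 (mod 14)
13^8 ≡ 1^2 = 1 (mod 14)
13^16 ≡ 1^2 = 1 (mod 14)
13^32 ≡ 1^2 = 1 (mod 14)
13^38 = 13^32 × 13^4 × 13^2 ≡ 1 × 1 × 1 (mod 14).
Accumulate the product:
1 × 1 = 1
1 × 1 = 1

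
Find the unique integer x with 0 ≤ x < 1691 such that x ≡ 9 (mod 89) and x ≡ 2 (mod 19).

89⁻¹ mod 19: 89·3 ≡ 1 (mod 19), so 89⁻¹ ≡ 3.
x = 9 + 89·((2 − 9)·3 mod 19) = 9 + 89·17 = 1522.
Check: 1522 mod 89 = 9, 1522 mod 19 = 2. ✓

1522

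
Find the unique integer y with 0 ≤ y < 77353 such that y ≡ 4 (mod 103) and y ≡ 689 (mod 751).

48002

103⁻¹ mod 751: 103*175 ≡ 1 (mod 751), so 103⁻¹ ≡ 175.
y = 4 + 103*((689 − 4)*175 mod 751) = 4 + 103*466 = 48002.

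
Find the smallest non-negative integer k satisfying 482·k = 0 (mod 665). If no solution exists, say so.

0

gcd(482, 665) = 1, so a unique solution mod 665 exists.
482⁻¹ ≡ 258 (mod 665).
k ≡ 258·0 ≡ 0 (mod 665).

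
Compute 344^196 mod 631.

Using repeated squaring:
344^1 ≡ 344 (mod 631)
344^2 ≡ 344^2 = 118336 ≡ 339 (mod 631)
344^4 ≡ 339^2 = 114921 ≡ 79 (mod 631)
344^8 ≡ 79^2 = 6241 ≡ 562 (mod 631)
344^16 ≡ 562^2 = 315844 ≡ 344 (mod 631)
344^32 ≡ 344^2 = 118336 ≡ 339 (mod 631)
344^64 ≡ 339^2 = 114921 ≡ 79 (mod 631)
344^128 ≡ 79^2 = 6241 ≡ 562 (mod 631)
344^196 = 344^128 × 344^64 × 344^4 ≡ 562 × 79 × 79 (mod 631).
Accumulate the product:
562 × 79 = 44398 ≡ 228
228 × 79 = 18012 ≡ 344

344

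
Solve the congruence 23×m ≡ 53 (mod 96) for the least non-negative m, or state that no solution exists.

gcd(23, 96) = 1, so a unique solution mod 96 exists.
23⁻¹ ≡ 71 (mod 96).
m ≡ 71×53 ≡ 19 (mod 96).

19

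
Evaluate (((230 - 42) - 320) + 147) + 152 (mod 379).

167

230 - 42 = 188
188 - 320 = -132 ≡ 247 (mod 379)
247 + 147 = 394 ≡ 15 (mod 379)
15 + 152 = 167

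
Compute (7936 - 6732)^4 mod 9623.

7936 - 6732 = 1204
(1204)^4 ≡ 8706 (mod 9623)

8706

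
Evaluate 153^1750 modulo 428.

61

Compute successive squares:
1750 in binary is 11011010110, i.e. 1750 = 1024 + 512 + 128 + 64 + 16 + 4 + 2.
153^1 ≡ 153 (mod 428)
153^2 ≡ 153^2 = 23409 ≡ 297 (mod 428)
153^4 ≡ 297^2 = 88209 ≡ 41 (mod 428)
153^8 ≡ 41^2 = 1681 ≡ 397 (mod 428)
153^16 ≡ 397^2 = 157609 ≡ 105 (mod 428)
153^32 ≡ 105^2 = 11025 ≡ 325 (mod 428)
153^64 ≡ 325^2 = 105625 ≡ 337 (mod 428)
153^128 ≡ 337^2 = 113569 ≡ 149 (mod 428)
153^256 ≡ 149^2 = 22201 ≡ 373 (mod 428)
153^512 ≡ 373^2 = 139129 ≡ 29 (mod 428)
153^1024 ≡ 29^2 = 841 ≡ 413 (mod 428)
153^1750 = 153^1024 × 153^512 × 153^128 × 153^64 × 153^16 × 153^4 × 153^2 ≡ 413 × 29 × 149 × 337 × 105 × 41 × 297 (mod 428).
Accumulate the product:
413 × 29 = 11977 ≡ 421
421 × 149 = 62729 ≡ 241
241 × 337 = 81217 ≡ 325
325 × 105 = 34125 ≡ 313
313 × 41 = 12833 ≡ 421
421 × 297 = 125037 ≡ 61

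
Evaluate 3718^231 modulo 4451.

231 in binary is 11100111, i.e. 231 = 128 + 64 + 32 + 4 + 2 + 1.
3718^1 ≡ 3718 (mod 4451)
3718^2 ≡ 3718^2 = 13823524 ≡ 3169 (mod 4451)
3718^4 ≡ 3169^2 = 10042561 ≡ 1105 (mod 4451)
3718^8 ≡ 1105^2 = 1221025 ≡ 1451 (mod 4451)
3718^16 ≡ 1451^2 = 2105401 ≡ 78 (mod 4451)
3718^32 ≡ 78^2 = 6084 ≡ 1633 (mod 4451)
3718^64 ≡ 1633^2 = 2666689 ≡ 540 (mod 4451)
3718^128 ≡ 540^2 = 291600 ≡ 2285 (mod 4451)
3718^231 = 3718^128 × 3718^64 × 3718^32 × 3718^4 × 3718^2 × 3718^1 ≡ 2285 × 540 × 1633 × 1105 × 3169 × 3718 (mod 4451).
Accumulate the product:
2285 × 540 = 1233900 ≡ 973
973 × 1633 = 1588909 ≡ 4353
4353 × 1105 = 4810065 ≡ 2985
2985 × 3169 = 9459465 ≡ 1090
1090 × 3718 = 4052620 ≡ 2210

2210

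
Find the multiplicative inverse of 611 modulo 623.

By the extended Euclidean algorithm:
623 = 1*611 + 12
611 = 50*12 + 11
12 = 1*11 + 1
11 = 11*1 + 0
gcd(611, 623) = 1, so the inverse exists.
Back-substitute for 1:
1 = 1*12 − 1*11
  = −1*611 + 51*12
  = 51*623 − 52*611
So 611⁻¹ ≡ −52 ≡ 571 (mod 623).

571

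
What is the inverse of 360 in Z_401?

By the extended Euclidean algorithm:
401 = 1*360 + 41
360 = 8*41 + 32
41 = 1*32 + 9
32 = 3*9 + 5
9 = 1*5 + 4
5 = 1*4 + 1
4 = 4*1 + 0
gcd(360, 401) = 1, so the inverse exists.
Back-substitute for 1:
1 = 1*5 − 1*4
  = −1*9 + 2*5
  = 2*32 − 7*9
  = −7*41 + 9*32
  = 9*360 − 79*41
  = −79*401 + 88*360
So 360⁻¹ ≡ 88 (mod 401).

88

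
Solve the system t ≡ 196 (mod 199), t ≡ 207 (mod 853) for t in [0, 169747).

199⁻¹ mod 853: 199*823 ≡ 1 (mod 853), so 199⁻¹ ≡ 823.
t = 196 + 199*((207 − 196)*823 mod 853) = 196 + 199*523 = 104273.

104273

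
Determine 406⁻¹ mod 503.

140

503 = 1*406 + 97
406 = 4*97 + 18
97 = 5*18 + 7
18 = 2*7 + 4
7 = 1*4 + 3
4 = 1*3 + 1
3 = 3*1 + 0
gcd(406, 503) = 1, so the inverse exists.
Back-substitute for 1:
1 = 1*4 − 1*3
  = −1*7 + 2*4
  = 2*18 − 5*7
  = −5*97 + 27*18
  = 27*406 − 113*97
  = −113*503 + 140*406
So 406⁻¹ ≡ 140 (mod 503).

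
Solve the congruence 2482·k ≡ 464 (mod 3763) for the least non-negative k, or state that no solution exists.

2993

gcd(2482, 3763) = 1, so a unique solution mod 3763 exists.
2482⁻¹ ≡ 47 (mod 3763).
k ≡ 47·464 ≡ 2993 (mod 3763).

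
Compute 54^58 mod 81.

58 in binary is 111010, i.e. 58 = 32 + 16 + 8 + 2.
54^1 ≡ 54 (mod 81)
54^2 ≡ 54^2 = 2916 ≡ 0 (mod 81)
54^4 ≡ 0^2 = 0 (mod 81)
54^8 ≡ 0^2 = 0 (mod 81)
54^16 ≡ 0^2 = 0 (mod 81)
54^32 ≡ 0^2 = 0 (mod 81)
54^58 = 54^32 · 54^16 · 54^8 · 54^2 ≡ 0 · 0 · 0 · 0 (mod 81).
Accumulate the product:
0 · 0 = 0
0 · 0 = 0
0 · 0 = 0

0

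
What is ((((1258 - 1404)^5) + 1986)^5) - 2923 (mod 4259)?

3185

1258 - 1404 = -146 ≡ 4113 (mod 4259)
(4113)^5 ≡ 3758 (mod 4259)
3758 + 1986 = 5744 ≡ 1485 (mod 4259)
(1485)^5 ≡ 1849 (mod 4259)
1849 - 2923 = -1074 ≡ 3185 (mod 4259)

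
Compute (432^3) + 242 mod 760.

250

(432)^3 ≡ 8 (mod 760)
8 + 242 = 250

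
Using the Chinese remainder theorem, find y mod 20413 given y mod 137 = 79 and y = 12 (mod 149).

2545

137⁻¹ mod 149: 137·62 ≡ 1 (mod 149), so 137⁻¹ ≡ 62.
y = 79 + 137·((12 − 79)·62 mod 149) = 79 + 137·18 = 2545.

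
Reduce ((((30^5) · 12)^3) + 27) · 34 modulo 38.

(30)^5 ≡ 26 (mod 38)
26 · 12 = 312 ≡ 8 (mod 38)
(8)^3 ≡ 18 (mod 38)
18 + 27 = 45 ≡ 7 (mod 38)
7 · 34 = 238 ≡ 10 (mod 38)

10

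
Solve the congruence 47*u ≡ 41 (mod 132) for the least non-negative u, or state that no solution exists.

43

gcd(47, 132) = 1, so a unique solution mod 132 exists.
47⁻¹ ≡ 59 (mod 132).
u ≡ 59*41 ≡ 43 (mod 132).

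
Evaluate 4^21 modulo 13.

12

4^1 ≡ 4 (mod 13)
4^2 ≡ 4^2 = 16 ≡ 3 (mod 13)
4^4 ≡ 3^2 = 9 (mod 13)
4^8 ≡ 9^2 = 81 ≡ 3 (mod 13)
4^16 ≡ 3^2 = 9 (mod 13)
4^21 = 4^16 · 4^4 · 4^1 ≡ 9 · 9 · 4 (mod 13).
Accumulate the product:
9 · 9 = 81 ≡ 3
3 · 4 = 12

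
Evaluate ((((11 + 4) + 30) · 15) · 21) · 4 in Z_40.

11 + 4 = 15
15 + 30 = 45 ≡ 5 (mod 40)
5 · 15 = 75 ≡ 35 (mod 40)
35 · 21 = 735 ≡ 15 (mod 40)
15 · 4 = 60 ≡ 20 (mod 40)

20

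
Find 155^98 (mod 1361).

1073

98 in binary is 1100010, i.e. 98 = 64 + 32 + 2.
155^1 ≡ 155 (mod 1361)
155^2 ≡ 155^2 = 24025 ≡ 888 (mod 1361)
155^4 ≡ 888^2 = 788544 ≡ 525 (mod 1361)
155^8 ≡ 525^2 = 275625 ≡ 703 (mod 1361)
155^16 ≡ 703^2 = 494209 ≡ 166 (mod 1361)
155^32 ≡ 166^2 = 27556 ≡ 336 (mod 1361)
155^64 ≡ 336^2 = 112896 ≡ 1294 (mod 1361)
155^98 = 155^64 * 155^32 * 155^2 ≡ 1294 * 336 * 888 (mod 1361).
Accumulate the product:
1294 * 336 = 434784 ≡ 625
625 * 888 = 555000 ≡ 1073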